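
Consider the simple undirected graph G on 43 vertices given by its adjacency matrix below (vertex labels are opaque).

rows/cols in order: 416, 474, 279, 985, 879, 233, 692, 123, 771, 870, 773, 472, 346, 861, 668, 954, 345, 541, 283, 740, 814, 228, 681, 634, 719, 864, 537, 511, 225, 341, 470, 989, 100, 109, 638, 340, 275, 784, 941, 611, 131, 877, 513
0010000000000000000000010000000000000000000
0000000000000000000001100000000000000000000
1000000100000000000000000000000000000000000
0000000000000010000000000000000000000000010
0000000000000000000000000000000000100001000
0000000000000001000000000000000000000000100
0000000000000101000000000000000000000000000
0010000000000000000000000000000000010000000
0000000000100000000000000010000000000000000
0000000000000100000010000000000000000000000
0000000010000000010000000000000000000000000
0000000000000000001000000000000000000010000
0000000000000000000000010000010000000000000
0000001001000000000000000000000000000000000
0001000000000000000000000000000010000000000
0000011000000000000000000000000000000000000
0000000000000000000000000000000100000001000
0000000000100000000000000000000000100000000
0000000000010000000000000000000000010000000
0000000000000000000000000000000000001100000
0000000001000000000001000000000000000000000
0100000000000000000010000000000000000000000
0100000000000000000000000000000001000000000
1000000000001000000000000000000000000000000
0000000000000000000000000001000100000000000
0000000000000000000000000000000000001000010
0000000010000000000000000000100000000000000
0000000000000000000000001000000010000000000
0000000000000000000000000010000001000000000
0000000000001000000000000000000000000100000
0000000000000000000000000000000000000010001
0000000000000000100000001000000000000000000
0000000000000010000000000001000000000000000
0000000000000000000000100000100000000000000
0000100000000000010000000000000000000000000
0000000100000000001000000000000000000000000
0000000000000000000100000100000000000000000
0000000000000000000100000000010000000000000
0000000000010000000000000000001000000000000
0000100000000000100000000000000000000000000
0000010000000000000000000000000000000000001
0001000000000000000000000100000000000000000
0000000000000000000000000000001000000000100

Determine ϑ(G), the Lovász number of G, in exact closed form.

deg(611) = 2; N(611) = {879, 345}.
Vertex 773 has 2 neighbors: 771, 541.
N(692) = {861, 954}, |N(692)| = 2.
N(474) = {228, 681}, |N(474)| = 2.
43-vertex 2-regular graph: this is C_{43}, the 43-cycle.
spec(A) ≈ [2.0, 1.9787, 1.9152, 1.8109, 1.668, 1.4895, 1.2793, 1.0419, 0.7822, 0.5059, 0.2187, -0.073, -0.3633, -0.6458, -0.9145, -1.1637, -1.3881, -1.583, -1.7441, -1.868, -1.9522, -1.9947] (distinct, 4 d.p.).
Lovász (edge-transitive): ϑ = −43·(-2*cos(pi/43))/((2)−(-2*cos(pi/43))) = 43*cos(pi/43)/(cos(pi/43) + 1).
≈ 21.47128 (to 5 d.p.).
Check 21 ≤ 43*cos(pi/43)/(cos(pi/43) + 1) ≤ 22: both strict.

43*cos(pi/43)/(cos(pi/43) + 1)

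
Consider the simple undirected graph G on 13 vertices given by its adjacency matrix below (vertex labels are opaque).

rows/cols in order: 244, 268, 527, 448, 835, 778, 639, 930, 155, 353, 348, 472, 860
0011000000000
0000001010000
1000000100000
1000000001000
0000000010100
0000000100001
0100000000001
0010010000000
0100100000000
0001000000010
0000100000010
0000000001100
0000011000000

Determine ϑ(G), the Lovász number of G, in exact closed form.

13*cos(pi/13)/(cos(pi/13) + 1)

deg(472) = 2; N(472) = {353, 348}.
deg(778) = 2; N(778) = {930, 860}.
deg(930) = 2; N(930) = {527, 778}.
Vertex 155 has 2 neighbors: 268, 835.
Every vertex has degree 2 (N=13); connected 2-regular on 13 ⇒ C_{13}.
A has 7 distinct eigenvalues ≈ [2.0, 1.77091, 1.13613, 0.24107, -0.70921, -1.49702, -1.94188].
Lovász (edge-transitive): ϑ = −13·(-2*cos(pi/13))/((2)−(-2*cos(pi/13))) = 13*cos(pi/13)/(cos(pi/13) + 1).
ϑ(G) ≈ 6.4042.
Lovász sandwich 6 ≤ 13*cos(pi/13)/(cos(pi/13) + 1) ≤ 7: both strict.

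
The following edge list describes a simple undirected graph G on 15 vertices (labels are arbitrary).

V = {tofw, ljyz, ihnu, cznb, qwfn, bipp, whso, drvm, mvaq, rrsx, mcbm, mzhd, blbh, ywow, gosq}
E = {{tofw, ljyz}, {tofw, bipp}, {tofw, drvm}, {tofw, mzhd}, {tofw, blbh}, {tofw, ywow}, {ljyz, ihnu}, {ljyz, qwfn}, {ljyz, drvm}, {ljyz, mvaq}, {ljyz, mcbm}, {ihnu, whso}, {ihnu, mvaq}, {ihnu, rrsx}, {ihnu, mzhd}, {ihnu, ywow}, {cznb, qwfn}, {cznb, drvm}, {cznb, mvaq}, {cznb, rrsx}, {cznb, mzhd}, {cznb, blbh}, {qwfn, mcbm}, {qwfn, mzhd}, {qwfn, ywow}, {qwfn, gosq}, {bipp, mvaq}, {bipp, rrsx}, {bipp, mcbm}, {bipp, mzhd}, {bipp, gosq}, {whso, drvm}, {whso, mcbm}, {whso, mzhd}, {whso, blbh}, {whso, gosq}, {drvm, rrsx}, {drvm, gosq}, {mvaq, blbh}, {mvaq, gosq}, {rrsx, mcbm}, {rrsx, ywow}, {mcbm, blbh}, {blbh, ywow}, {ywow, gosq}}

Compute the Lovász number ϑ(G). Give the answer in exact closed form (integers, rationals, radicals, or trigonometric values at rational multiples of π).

Vertex ihnu has 6 neighbors: ljyz, whso, mvaq, rrsx, mzhd, ywow.
Vertex ywow has 6 neighbors: tofw, ihnu, qwfn, rrsx, blbh, gosq.
Vertex blbh has 6 neighbors: tofw, cznb, whso, mvaq, mcbm, ywow.
Vertex bipp has 6 neighbors: tofw, mvaq, rrsx, mcbm, mzhd, gosq.
G on 15 vertices is 6-regular; this is K(6,2), the Kneser graph.
Distinct eigenvalues (to 6 d.p.): [6.0, 1.0, -3.0].
ϑ = −N·λ_min/(λ_max−λ_min) = −15·(-3)/(6−(-3)) = 5.
≈ 5.00000000 (to 8 d.p.).

5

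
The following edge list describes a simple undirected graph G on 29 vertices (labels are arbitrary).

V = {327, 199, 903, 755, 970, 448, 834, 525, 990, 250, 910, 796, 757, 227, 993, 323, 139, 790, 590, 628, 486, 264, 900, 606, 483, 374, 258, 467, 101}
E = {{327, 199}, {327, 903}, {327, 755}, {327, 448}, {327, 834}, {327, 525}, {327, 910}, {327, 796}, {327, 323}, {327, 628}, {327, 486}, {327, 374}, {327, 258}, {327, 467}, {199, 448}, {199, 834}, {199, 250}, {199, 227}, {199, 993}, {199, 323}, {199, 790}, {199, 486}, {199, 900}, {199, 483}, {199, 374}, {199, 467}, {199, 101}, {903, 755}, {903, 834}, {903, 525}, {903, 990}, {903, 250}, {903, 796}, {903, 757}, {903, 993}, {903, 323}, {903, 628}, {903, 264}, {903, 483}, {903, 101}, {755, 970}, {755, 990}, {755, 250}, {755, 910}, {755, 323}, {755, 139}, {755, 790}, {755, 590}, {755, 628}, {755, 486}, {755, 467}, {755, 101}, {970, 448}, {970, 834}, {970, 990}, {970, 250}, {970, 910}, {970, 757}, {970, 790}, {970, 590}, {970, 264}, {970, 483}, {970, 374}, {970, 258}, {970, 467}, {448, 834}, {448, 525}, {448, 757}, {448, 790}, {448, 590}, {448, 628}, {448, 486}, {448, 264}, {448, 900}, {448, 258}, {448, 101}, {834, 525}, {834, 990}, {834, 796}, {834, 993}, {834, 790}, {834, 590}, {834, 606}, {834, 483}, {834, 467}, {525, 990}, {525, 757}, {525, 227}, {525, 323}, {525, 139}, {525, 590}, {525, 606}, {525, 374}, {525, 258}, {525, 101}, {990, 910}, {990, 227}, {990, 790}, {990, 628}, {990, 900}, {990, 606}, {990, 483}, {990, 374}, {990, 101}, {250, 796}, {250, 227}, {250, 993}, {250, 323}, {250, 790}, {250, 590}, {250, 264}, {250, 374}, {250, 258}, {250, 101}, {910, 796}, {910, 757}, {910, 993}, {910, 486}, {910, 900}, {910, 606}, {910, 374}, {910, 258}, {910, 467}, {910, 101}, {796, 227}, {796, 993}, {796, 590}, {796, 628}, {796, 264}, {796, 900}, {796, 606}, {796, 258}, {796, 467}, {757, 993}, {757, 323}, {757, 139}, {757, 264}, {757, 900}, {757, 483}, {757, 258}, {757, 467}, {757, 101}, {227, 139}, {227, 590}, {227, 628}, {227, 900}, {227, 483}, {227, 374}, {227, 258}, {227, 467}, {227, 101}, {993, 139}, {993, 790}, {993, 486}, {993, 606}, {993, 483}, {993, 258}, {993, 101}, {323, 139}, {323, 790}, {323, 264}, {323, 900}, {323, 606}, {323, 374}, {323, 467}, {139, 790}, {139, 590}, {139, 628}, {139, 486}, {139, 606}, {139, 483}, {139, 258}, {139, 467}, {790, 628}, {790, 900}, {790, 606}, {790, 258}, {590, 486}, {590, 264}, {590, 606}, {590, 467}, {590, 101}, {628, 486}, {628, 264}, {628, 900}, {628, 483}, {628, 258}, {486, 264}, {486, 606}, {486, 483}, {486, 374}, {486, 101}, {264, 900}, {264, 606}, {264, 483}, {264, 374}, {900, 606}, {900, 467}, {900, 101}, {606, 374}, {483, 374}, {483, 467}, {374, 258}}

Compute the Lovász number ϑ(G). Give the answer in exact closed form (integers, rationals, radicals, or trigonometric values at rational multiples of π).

sqrt(29)

Vertex 327 has 14 neighbors: 199, 903, 755, 448, 834, 525, 910, 796, 323, 628, 486, 374, 258, 467.
Vertex 199 has 14 neighbors: 327, 448, 834, 250, 227, 993, 323, 790, 486, 900, 483, 374, 467, 101.
Vertex 101 has 14 neighbors: 199, 903, 755, 448, 525, 990, 250, 910, 757, 227, 993, 590, 486, 900.
deg(525) = 14; N(525) = {327, 903, 448, 834, 990, 757, 227, 323, 139, 590, 606, 374, 258, 101}.
Regular of degree 14 on 29 vertices: Paley(29): SR with (k,λ,μ)=(14,6,7).
Distinct eigenvalues (to 5 d.p.): [14.0, 2.19258, -3.19258].
Lovász: ϑ = −29(-sqrt(29)/2 - 1/2)/(14+-(-sqrt(29)/2 - 1/2)) = sqrt(29).
≈ 5.3852 (to 4 d.p.).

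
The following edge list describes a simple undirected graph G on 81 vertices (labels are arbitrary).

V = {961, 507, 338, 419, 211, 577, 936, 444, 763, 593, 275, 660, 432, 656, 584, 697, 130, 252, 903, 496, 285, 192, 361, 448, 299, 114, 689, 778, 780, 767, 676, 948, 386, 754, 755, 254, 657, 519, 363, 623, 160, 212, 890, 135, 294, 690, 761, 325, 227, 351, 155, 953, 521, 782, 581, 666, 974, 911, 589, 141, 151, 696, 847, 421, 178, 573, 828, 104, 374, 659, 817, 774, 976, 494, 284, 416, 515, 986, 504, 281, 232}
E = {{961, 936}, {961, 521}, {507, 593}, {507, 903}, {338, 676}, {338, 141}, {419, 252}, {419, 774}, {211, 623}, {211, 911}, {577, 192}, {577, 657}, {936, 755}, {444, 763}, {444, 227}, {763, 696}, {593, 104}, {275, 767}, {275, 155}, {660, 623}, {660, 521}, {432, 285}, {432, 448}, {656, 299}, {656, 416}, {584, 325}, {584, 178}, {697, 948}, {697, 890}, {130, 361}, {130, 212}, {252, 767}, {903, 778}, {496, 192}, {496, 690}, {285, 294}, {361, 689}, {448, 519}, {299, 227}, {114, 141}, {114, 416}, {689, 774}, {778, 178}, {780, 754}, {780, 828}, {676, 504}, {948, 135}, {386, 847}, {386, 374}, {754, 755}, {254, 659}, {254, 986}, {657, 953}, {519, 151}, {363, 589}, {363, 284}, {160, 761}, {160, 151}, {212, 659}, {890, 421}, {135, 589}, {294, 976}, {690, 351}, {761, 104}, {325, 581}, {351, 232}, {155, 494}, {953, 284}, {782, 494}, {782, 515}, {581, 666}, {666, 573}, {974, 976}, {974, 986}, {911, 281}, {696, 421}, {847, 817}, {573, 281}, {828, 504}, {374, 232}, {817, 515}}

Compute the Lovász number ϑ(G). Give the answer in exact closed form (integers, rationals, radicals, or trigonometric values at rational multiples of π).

81*cos(pi/81)/(cos(pi/81) + 1)

Vertex 504 has 2 neighbors: 676, 828.
deg(774) = 2; N(774) = {419, 689}.
N(325) = {584, 581}, |N(325)| = 2.
deg(252) = 2; N(252) = {419, 767}.
G on 81 vertices is 2-regular; the odd cycle C_{81}.
Distinct eigenvalues (to 5 d.p.): [2.0, 1.99399, 1.97598, 1.94609, 1.9045, 1.85145, 1.78727, 1.71233, 1.6271, 1.53209, 1.42786, 1.31504, 1.19432, 1.06641, 0.93209, 0.79216, 0.64747, 0.49888, 0.3473, 0.19362, 0.03878, -0.11629, -0.27066, -0.42341, -0.57361, -0.72036, -0.86277, -1.0, -1.13121, -1.25562, -1.37248, -1.48109, -1.58079, -1.67098, -1.75112, -1.82073, -1.87939, -1.92674, -1.96251, -1.98648, -1.9985].
With N=81: ϑ(G) = 81·(-(-1)*2*cos(pi/81))/(2−(-2*cos(pi/81))) = 81*cos(pi/81)/(cos(pi/81) + 1).
≈ 40.4847653 (to 7 d.p.).
α=40, χ(Ḡ)=41; ϑ=81*cos(pi/81)/(cos(pi/81) + 1) lies between (both strict).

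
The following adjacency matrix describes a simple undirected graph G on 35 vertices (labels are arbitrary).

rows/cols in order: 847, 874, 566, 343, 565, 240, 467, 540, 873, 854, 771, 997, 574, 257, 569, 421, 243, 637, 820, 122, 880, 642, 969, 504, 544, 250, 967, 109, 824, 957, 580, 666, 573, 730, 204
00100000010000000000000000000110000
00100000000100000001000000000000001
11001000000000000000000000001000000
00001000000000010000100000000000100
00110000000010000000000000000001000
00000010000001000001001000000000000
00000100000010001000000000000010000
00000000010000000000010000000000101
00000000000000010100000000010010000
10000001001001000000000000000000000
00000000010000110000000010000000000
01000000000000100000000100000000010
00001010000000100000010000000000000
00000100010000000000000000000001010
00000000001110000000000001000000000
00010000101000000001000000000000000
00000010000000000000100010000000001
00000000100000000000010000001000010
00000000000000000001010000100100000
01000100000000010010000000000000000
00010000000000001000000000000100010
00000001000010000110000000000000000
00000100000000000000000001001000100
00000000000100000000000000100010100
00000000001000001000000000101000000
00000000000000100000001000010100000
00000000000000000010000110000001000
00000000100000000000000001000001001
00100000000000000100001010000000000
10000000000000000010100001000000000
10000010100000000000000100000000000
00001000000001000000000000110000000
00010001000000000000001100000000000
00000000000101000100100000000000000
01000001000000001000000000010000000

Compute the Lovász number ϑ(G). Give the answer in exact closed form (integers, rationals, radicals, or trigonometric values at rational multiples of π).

15

N(880) = {343, 243, 957, 730}, |N(880)| = 4.
N(824) = {566, 637, 969, 544}, |N(824)| = 4.
Vertex 967 has 4 neighbors: 820, 504, 544, 666.
N(343) = {565, 421, 880, 573}, |N(343)| = 4.
deg(v) = 4 for all v (|V|=35); this is K(7,3), the Kneser graph.
A has 4 distinct eigenvalues ≈ [4.0, 2.0, -1.0, -3.0].
λ_max=4, λ_min=-3; ϑ = −35·λ_min/(λ_max−λ_min) = 15.
ϑ(G) ≈ 15.0000000.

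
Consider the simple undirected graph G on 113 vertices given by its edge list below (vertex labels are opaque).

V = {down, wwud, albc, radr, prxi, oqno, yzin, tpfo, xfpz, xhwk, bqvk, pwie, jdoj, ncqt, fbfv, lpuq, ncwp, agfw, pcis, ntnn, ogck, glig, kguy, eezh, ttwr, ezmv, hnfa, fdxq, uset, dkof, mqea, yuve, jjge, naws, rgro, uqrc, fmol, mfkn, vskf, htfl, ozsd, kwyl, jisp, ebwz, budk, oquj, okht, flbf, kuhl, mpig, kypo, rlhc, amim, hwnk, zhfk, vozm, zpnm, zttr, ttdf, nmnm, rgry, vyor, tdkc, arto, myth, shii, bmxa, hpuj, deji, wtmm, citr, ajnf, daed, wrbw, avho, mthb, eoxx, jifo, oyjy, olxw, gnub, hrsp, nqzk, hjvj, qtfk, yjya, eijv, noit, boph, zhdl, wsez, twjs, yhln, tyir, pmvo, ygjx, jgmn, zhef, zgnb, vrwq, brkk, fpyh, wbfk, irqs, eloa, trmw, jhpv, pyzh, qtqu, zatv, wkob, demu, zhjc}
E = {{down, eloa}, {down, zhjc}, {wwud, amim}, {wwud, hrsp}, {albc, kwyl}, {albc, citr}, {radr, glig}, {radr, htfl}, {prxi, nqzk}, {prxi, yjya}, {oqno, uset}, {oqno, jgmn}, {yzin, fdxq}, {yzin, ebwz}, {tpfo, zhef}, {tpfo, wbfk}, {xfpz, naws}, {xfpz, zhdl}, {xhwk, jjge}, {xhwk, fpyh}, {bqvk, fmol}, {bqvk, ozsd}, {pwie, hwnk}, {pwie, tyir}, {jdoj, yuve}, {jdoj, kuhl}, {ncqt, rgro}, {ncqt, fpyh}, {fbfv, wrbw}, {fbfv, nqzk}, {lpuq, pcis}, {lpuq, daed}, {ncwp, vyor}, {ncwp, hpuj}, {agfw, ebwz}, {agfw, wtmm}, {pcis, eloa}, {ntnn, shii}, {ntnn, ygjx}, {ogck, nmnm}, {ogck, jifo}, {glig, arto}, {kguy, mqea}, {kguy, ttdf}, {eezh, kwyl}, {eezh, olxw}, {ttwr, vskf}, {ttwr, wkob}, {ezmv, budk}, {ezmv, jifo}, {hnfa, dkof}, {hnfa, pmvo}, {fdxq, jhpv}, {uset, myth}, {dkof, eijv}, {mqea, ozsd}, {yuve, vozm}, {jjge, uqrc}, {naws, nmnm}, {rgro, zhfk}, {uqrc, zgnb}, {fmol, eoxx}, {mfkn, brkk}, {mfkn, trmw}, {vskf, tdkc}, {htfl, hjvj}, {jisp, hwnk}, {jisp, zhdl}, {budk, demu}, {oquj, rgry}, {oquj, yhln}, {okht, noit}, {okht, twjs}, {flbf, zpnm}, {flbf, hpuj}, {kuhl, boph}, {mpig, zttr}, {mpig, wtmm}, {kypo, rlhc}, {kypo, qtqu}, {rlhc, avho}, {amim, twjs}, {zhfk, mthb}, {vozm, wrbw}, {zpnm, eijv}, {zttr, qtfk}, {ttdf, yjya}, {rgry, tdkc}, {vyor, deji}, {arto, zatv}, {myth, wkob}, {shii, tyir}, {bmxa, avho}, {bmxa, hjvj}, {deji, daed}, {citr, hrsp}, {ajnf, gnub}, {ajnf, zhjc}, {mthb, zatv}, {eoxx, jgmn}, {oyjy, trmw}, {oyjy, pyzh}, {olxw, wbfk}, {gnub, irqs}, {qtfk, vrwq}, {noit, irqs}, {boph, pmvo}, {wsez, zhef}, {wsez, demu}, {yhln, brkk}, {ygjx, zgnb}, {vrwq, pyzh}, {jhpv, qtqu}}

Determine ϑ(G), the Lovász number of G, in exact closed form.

deg(ncwp) = 2; N(ncwp) = {vyor, hpuj}.
Vertex avho has 2 neighbors: rlhc, bmxa.
Vertex jisp has 2 neighbors: hwnk, zhdl.
deg(fbfv) = 2; N(fbfv) = {wrbw, nqzk}.
113-vertex 2-regular graph: this is C_{113}, the 113-cycle.
spec(A) ≈ [2.0, 1.997, 1.988, 1.972, 1.951, 1.923, 1.89, 1.85, 1.805, 1.755, 1.699, 1.637, 1.571, 1.5, 1.424, 1.344, 1.259, 1.171, 1.079, 0.984, 0.886, 0.785, 0.681, 0.576, 0.468, 0.359, 0.25, 0.139, 0.028, -0.083, -0.194, -0.305, -0.414, -0.522, -0.629, -0.733, -0.835, -0.935, -1.032, -1.126, -1.216, -1.302, -1.384, -1.462, -1.536, -1.605, -1.669, -1.727, -1.781, -1.829, -1.871, -1.907, -1.938, -1.962, -1.981, -1.993, -1.999] (distinct, 3 d.p.).
With N=113: ϑ(G) = 113·(-(-1)*2*cos(pi/113))/(2−(-2*cos(pi/113))) = 113*cos(pi/113)/(cos(pi/113) + 1).
= 56.48908… (decimal).
Lovász sandwich 56 ≤ 113*cos(pi/113)/(cos(pi/113) + 1) ≤ 57: both strict.

113*cos(pi/113)/(cos(pi/113) + 1)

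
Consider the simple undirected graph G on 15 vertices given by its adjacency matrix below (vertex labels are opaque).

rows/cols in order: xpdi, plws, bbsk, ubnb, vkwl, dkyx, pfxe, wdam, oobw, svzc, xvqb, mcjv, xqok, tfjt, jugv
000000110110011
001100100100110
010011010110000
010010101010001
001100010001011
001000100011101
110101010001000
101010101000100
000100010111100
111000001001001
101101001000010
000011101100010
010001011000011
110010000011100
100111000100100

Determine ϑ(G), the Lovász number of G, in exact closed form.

N(plws) = {bbsk, ubnb, pfxe, svzc, xqok, tfjt}, |N(plws)| = 6.
N(xqok) = {plws, dkyx, wdam, oobw, tfjt, jugv}, |N(xqok)| = 6.
Vertex wdam has 6 neighbors: xpdi, bbsk, vkwl, pfxe, oobw, xqok.
Vertex dkyx has 6 neighbors: bbsk, pfxe, xvqb, mcjv, xqok, jugv.
G on 15 vertices is 6-regular; Kneser-type, 2-subsets of [6].
A has 3 distinct eigenvalues ≈ [6.0, 1.0, -3.0].
ϑ = −N·λ_min/(λ_max−λ_min) = −15·(-3)/(6−(-3)) = 5.
ϑ(G) ≈ 5.00000.

5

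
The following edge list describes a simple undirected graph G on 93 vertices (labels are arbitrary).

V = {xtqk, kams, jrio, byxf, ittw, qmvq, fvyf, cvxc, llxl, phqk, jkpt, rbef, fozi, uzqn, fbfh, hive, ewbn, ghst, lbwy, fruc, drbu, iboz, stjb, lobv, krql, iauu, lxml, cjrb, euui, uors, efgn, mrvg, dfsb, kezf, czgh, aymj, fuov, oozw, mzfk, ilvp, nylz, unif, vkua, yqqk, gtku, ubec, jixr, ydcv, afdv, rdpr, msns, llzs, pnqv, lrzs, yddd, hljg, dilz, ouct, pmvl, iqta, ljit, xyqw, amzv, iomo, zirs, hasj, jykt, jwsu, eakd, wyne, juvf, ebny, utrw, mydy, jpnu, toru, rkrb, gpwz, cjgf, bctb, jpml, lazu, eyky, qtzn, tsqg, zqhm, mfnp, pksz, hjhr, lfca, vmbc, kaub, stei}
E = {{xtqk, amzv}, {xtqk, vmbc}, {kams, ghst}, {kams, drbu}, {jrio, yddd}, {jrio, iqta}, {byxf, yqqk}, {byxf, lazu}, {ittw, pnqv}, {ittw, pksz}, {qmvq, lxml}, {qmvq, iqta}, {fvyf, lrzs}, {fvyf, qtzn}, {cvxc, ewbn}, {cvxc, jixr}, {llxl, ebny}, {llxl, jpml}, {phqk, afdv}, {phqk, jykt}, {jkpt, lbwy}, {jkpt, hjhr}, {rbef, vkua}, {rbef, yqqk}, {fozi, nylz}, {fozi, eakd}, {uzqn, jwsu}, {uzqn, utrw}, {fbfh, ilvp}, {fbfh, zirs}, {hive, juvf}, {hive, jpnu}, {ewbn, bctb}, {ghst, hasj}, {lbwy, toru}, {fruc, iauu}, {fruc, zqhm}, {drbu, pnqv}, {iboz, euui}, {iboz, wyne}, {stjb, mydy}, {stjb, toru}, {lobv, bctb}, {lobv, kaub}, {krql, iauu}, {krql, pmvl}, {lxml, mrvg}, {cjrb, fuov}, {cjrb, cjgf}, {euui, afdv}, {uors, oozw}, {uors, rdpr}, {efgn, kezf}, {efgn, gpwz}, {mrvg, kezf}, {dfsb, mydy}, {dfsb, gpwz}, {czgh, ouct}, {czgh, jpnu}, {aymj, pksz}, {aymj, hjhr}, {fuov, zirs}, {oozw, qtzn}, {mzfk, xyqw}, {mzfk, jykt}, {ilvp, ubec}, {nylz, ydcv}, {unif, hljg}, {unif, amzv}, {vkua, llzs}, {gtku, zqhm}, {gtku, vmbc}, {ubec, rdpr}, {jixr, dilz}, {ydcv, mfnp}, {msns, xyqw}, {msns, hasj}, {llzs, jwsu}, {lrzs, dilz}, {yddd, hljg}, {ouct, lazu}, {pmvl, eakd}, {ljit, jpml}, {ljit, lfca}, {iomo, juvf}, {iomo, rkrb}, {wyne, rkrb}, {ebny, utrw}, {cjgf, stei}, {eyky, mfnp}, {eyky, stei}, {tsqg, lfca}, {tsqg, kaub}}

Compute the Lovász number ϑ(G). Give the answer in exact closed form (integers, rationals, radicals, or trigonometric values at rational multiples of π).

93*cos(pi/93)/(cos(pi/93) + 1)

deg(lbwy) = 2; N(lbwy) = {jkpt, toru}.
N(yddd) = {jrio, hljg}, |N(yddd)| = 2.
Vertex uors has 2 neighbors: oozw, rdpr.
deg(stei) = 2; N(stei) = {cjgf, eyky}.
G on 93 vertices is 2-regular; the odd cycle C_{93}.
The 47 distinct eigenvalues: [2.0, 1.99544, 1.98177, 1.95906, 1.92741, 1.88697, 1.83792, 1.78048, 1.71491, 1.64153, 1.56065, 1.47265, 1.37793, 1.27693, 1.1701, 1.05793, 0.94093, 0.81964, 0.69461, 0.56641, 0.43563, 0.30286, 0.1687, 0.03378, -0.1013, -0.23591, -0.36945, -0.50131, -0.63087, -0.75756, -0.88079, -1.0, -1.11465, -1.22421, -1.32819, -1.42611, -1.51752, -1.602, -1.67918, -1.74869, -1.81023, -1.86351, -1.90828, -1.94434, -1.97154, -1.98974, -1.99886].
Lovász: ϑ = −93(-2*cos(pi/93))/(2+-(-1)*2*cos(pi/93)) = 93*cos(pi/93)/(cos(pi/93) + 1).
≈ 46.4867 (to 4 d.p.).
α=46, χ(Ḡ)=47; ϑ=93*cos(pi/93)/(cos(pi/93) + 1) lies between (both strict).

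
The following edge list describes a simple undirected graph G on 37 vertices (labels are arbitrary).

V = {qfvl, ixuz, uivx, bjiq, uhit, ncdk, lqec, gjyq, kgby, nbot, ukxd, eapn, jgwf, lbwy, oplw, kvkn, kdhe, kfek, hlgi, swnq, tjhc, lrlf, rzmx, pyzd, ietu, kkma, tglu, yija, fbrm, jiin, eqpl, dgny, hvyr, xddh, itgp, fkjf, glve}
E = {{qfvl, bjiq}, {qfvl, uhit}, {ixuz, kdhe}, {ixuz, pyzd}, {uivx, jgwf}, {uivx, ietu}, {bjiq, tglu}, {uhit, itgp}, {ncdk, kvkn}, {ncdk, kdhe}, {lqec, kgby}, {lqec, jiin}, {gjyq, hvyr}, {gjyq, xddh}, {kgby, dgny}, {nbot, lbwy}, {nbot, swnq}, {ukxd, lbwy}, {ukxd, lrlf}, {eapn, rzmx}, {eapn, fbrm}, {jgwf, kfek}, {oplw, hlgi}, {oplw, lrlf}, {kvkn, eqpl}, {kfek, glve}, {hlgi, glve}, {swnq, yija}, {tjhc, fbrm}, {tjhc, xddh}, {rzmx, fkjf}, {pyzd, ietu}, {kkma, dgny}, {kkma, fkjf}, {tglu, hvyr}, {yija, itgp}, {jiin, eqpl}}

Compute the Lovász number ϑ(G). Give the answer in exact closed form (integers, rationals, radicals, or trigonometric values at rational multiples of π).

N(dgny) = {kgby, kkma}, |N(dgny)| = 2.
N(qfvl) = {bjiq, uhit}, |N(qfvl)| = 2.
deg(uhit) = 2; N(uhit) = {qfvl, itgp}.
N(oplw) = {hlgi, lrlf}, |N(oplw)| = 2.
deg(v) = 2 for all v (|V|=37); the odd cycle C_{37}.
The 19 distinct eigenvalues: [2.0, 1.97123, 1.88575, 1.74603, 1.55607, 1.32135, 1.04861, 0.74571, 0.42136, 0.08488, -0.25404, -0.58565, -0.90041, -1.18927, -1.44391, -1.65702, -1.82246, -1.93547, -1.99279].
−37·(-2*cos(pi/37)) / ((2)−(-2*cos(pi/37))) = 37*cos(pi/37)/(cos(pi/37) + 1) = ϑ(G).
= 18.4666166… (decimal).
Lovász sandwich 18 ≤ 37*cos(pi/37)/(cos(pi/37) + 1) ≤ 19: both strict.

37*cos(pi/37)/(cos(pi/37) + 1)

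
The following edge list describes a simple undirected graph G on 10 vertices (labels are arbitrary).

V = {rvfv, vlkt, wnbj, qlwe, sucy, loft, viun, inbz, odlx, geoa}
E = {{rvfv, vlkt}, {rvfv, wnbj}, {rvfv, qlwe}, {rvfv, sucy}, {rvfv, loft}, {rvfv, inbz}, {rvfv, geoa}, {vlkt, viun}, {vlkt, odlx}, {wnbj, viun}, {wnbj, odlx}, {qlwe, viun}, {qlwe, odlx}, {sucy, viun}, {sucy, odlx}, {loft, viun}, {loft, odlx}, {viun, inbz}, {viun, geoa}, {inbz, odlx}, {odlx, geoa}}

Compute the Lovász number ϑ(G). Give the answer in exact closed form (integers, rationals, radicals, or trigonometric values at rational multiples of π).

Vertex viun has 7 neighbors: vlkt, wnbj, qlwe, sucy, loft, inbz, geoa.
deg(rvfv) = 7; N(rvfv) = {vlkt, wnbj, qlwe, sucy, loft, inbz, geoa}.
Vertex wnbj has 3 neighbors: rvfv, viun, odlx.
deg(geoa) = 3; N(geoa) = {rvfv, viun, odlx}.
G = K_{7,3}: α = 7 = χ(Ḡ), so ϑ = 7.
ϑ(G) ≈ 7.0000000.
Check 7 ≤ 7 ≤ 7: collapsed.

7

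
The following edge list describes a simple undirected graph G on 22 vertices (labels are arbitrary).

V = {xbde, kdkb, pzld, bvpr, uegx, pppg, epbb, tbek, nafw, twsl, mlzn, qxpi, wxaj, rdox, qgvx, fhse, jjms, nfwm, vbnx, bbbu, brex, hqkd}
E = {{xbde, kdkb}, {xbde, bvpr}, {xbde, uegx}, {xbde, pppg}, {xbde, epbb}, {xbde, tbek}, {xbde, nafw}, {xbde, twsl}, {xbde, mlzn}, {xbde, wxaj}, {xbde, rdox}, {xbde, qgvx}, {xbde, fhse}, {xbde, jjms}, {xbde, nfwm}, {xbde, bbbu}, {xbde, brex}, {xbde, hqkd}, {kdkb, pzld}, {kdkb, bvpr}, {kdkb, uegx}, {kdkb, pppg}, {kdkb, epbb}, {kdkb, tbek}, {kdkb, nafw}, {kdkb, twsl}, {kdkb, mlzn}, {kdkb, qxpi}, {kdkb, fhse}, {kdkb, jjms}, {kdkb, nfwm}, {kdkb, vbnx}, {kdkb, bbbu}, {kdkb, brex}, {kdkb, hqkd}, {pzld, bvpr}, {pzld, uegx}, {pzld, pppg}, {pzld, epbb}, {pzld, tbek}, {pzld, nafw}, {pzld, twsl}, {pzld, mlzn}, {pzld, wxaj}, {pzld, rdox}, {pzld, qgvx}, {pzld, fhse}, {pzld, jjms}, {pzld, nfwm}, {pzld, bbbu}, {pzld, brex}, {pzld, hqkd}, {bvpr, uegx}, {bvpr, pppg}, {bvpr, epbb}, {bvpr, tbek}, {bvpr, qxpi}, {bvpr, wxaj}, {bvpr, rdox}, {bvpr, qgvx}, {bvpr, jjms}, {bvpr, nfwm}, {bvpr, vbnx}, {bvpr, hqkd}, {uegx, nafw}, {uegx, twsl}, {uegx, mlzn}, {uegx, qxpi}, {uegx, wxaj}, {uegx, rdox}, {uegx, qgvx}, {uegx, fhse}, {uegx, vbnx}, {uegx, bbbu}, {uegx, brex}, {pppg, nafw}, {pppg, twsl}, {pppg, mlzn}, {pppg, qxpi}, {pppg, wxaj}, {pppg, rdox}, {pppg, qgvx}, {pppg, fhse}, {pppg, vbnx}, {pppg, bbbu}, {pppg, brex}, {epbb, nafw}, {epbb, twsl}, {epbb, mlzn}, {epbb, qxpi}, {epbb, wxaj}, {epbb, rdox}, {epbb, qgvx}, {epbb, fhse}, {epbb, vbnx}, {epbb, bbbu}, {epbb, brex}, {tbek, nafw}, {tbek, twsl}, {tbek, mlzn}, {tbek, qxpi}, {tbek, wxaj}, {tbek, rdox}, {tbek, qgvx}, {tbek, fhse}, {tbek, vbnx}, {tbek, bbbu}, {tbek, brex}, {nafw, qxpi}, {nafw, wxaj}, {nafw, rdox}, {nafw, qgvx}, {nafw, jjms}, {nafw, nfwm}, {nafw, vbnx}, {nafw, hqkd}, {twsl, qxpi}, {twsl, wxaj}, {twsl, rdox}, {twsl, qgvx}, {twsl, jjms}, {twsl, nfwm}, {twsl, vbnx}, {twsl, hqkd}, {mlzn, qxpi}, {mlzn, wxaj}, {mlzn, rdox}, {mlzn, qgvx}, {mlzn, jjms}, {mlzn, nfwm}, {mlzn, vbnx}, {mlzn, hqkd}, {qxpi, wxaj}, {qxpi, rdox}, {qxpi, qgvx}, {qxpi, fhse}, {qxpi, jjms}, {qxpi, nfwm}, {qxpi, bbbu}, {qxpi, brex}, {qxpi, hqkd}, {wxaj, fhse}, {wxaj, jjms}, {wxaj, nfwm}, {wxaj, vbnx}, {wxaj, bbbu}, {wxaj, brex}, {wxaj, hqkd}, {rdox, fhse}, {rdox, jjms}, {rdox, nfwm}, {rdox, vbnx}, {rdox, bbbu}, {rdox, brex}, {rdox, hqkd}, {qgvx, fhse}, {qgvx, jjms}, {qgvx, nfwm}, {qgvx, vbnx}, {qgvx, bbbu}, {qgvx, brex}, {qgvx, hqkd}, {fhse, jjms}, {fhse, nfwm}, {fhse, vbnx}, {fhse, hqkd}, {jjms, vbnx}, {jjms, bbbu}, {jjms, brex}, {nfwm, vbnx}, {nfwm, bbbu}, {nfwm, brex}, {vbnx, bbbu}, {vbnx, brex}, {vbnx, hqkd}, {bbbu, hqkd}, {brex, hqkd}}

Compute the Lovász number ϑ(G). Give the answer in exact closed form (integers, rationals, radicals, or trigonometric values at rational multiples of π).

7

N(bvpr) = {xbde, kdkb, pzld, uegx, pppg, epbb, tbek, qxpi, wxaj, rdox, qgvx, jjms, nfwm, vbnx, hqkd}, |N(bvpr)| = 15.
Vertex pzld has 18 neighbors: kdkb, bvpr, uegx, pppg, epbb, tbek, nafw, twsl, mlzn, wxaj, rdox, qgvx, fhse, jjms, nfwm, bbbu, brex, hqkd.
Vertex uegx has 15 neighbors: xbde, kdkb, pzld, bvpr, nafw, twsl, mlzn, qxpi, wxaj, rdox, qgvx, fhse, vbnx, bbbu, brex.
Vertex jjms has 15 neighbors: xbde, kdkb, pzld, bvpr, nafw, twsl, mlzn, qxpi, wxaj, rdox, qgvx, fhse, vbnx, bbbu, brex.
K_{7,7,4,4} (perfect); ϑ(G) = α(G) = max{7,7,4,4} = 7.
ϑ(G) ≈ 7.000000000.
Lovász sandwich 7 ≤ 7 ≤ 7: collapsed.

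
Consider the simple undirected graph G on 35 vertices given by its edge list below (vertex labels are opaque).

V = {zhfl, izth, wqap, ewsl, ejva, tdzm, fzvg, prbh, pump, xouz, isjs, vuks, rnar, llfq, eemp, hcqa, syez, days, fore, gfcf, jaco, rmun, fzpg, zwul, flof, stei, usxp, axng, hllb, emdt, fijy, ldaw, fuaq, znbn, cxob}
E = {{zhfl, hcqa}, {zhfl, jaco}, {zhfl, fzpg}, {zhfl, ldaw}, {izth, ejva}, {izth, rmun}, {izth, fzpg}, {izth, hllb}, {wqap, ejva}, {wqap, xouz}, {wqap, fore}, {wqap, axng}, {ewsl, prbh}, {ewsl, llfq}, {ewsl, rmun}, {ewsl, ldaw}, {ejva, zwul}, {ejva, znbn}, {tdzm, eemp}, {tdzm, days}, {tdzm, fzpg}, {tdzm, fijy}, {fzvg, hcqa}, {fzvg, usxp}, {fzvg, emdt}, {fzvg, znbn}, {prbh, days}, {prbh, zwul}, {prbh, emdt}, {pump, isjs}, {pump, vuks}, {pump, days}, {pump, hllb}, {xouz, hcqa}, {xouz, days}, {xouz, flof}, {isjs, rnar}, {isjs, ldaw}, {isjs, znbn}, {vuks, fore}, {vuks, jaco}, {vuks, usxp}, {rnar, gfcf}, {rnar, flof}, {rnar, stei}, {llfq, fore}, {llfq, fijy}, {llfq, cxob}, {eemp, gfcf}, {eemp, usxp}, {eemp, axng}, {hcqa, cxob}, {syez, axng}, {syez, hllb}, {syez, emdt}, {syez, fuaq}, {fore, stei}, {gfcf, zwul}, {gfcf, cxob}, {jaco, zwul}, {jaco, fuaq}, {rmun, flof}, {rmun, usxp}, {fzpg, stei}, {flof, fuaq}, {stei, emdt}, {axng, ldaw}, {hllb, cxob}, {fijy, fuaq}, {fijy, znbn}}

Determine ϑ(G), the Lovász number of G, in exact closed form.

N(usxp) = {fzvg, vuks, eemp, rmun}, |N(usxp)| = 4.
Vertex rnar has 4 neighbors: isjs, gfcf, flof, stei.
deg(vuks) = 4; N(vuks) = {pump, fore, jaco, usxp}.
Vertex zhfl has 4 neighbors: hcqa, jaco, fzpg, ldaw.
35-vertex 4-regular graph: this is K(7,3), the Kneser graph.
The 4 distinct eigenvalues: [4.0, 2.0, -1.0, -3.0].
Lovász: ϑ = −35(-3)/(4+-1*(-3)) = 15.
ϑ(G) ≈ 15.00000000.

15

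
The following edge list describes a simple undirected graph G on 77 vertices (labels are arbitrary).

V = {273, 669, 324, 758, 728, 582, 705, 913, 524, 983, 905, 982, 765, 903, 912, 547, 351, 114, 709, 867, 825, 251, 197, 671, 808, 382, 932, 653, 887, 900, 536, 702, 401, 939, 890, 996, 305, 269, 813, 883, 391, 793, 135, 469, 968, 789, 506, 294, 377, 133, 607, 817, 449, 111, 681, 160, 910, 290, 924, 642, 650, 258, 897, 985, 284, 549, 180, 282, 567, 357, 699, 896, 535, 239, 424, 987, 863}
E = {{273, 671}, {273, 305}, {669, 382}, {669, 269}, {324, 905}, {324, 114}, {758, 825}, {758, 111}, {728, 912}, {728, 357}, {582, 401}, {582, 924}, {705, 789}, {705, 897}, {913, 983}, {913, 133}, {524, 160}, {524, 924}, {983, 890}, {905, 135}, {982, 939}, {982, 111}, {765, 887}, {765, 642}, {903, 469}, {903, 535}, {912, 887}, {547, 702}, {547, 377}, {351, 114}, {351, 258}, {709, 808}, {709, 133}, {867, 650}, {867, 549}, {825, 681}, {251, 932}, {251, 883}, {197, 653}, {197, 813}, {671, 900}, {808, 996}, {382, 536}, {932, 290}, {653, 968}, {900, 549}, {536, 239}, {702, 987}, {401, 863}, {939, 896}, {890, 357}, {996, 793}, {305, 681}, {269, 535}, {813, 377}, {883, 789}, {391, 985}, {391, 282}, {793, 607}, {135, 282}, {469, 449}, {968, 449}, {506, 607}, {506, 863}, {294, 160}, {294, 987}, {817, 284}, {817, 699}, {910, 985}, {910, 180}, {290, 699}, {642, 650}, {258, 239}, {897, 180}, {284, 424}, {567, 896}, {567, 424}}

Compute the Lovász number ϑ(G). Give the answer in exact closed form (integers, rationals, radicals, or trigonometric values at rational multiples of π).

N(382) = {669, 536}, |N(382)| = 2.
N(251) = {932, 883}, |N(251)| = 2.
Vertex 642 has 2 neighbors: 765, 650.
deg(728) = 2; N(728) = {912, 357}.
2-regular, N=77; the odd cycle C_{77}.
The 39 distinct eigenvalues: [2.0, 1.9933, 1.9734, 1.9404, 1.8944, 1.8358, 1.765, 1.6825, 1.5888, 1.4845, 1.3703, 1.247, 1.1154, 0.9764, 0.8308, 0.6798, 0.5242, 0.3651, 0.2036, 0.0408, -0.1223, -0.2846, -0.445, -0.6025, -0.7559, -0.9043, -1.0467, -1.1822, -1.3097, -1.4286, -1.5379, -1.637, -1.7252, -1.8019, -1.8667, -1.919, -1.9585, -1.985, -1.9983].
With N=77: ϑ(G) = 77·(-(-1)*2*cos(pi/77))/(2−(-2*cos(pi/77))) = 77*cos(pi/77)/(cos(pi/77) + 1).
= 38.483973469… (decimal).
Lovász sandwich 38 ≤ 77*cos(pi/77)/(cos(pi/77) + 1) ≤ 39: both strict.

77*cos(pi/77)/(cos(pi/77) + 1)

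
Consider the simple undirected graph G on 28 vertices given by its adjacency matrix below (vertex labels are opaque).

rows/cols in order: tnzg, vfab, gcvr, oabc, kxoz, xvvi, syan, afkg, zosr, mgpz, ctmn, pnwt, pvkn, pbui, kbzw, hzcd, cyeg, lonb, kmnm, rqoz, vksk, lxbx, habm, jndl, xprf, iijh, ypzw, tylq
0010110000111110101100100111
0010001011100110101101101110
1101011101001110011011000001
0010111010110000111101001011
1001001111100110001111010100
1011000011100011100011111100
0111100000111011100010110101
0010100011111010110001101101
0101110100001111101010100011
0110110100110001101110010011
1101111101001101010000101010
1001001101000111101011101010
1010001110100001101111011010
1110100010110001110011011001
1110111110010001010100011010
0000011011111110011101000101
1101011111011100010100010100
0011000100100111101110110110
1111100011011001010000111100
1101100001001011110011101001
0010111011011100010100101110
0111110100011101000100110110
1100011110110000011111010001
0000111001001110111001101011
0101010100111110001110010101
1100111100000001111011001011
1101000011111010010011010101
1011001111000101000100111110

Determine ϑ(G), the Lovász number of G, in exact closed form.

N(mgpz) = {vfab, gcvr, kxoz, xvvi, afkg, ctmn, pnwt, hzcd, cyeg, kmnm, rqoz, vksk, jndl, ypzw, tylq}, |N(mgpz)| = 15.
deg(tnzg) = 15; N(tnzg) = {gcvr, kxoz, xvvi, ctmn, pnwt, pvkn, pbui, kbzw, cyeg, kmnm, rqoz, habm, iijh, ypzw, tylq}.
deg(xprf) = 15; N(xprf) = {vfab, oabc, xvvi, afkg, ctmn, pnwt, pvkn, pbui, kbzw, kmnm, rqoz, vksk, jndl, iijh, tylq}.
N(afkg) = {gcvr, kxoz, zosr, mgpz, ctmn, pnwt, pvkn, kbzw, cyeg, lonb, lxbx, habm, xprf, iijh, tylq}, |N(afkg)| = 15.
G on 28 vertices is 15-regular; Kneser K(8,2) on C(8,2)=28 vertices.
The 3 distinct eigenvalues: [15.0, 1.0, -5.0].
With N=28: ϑ(G) = 28·(-1*(-5))/(15−(-5)) = 7.
≈ 7.000000000 (to 9 d.p.).

7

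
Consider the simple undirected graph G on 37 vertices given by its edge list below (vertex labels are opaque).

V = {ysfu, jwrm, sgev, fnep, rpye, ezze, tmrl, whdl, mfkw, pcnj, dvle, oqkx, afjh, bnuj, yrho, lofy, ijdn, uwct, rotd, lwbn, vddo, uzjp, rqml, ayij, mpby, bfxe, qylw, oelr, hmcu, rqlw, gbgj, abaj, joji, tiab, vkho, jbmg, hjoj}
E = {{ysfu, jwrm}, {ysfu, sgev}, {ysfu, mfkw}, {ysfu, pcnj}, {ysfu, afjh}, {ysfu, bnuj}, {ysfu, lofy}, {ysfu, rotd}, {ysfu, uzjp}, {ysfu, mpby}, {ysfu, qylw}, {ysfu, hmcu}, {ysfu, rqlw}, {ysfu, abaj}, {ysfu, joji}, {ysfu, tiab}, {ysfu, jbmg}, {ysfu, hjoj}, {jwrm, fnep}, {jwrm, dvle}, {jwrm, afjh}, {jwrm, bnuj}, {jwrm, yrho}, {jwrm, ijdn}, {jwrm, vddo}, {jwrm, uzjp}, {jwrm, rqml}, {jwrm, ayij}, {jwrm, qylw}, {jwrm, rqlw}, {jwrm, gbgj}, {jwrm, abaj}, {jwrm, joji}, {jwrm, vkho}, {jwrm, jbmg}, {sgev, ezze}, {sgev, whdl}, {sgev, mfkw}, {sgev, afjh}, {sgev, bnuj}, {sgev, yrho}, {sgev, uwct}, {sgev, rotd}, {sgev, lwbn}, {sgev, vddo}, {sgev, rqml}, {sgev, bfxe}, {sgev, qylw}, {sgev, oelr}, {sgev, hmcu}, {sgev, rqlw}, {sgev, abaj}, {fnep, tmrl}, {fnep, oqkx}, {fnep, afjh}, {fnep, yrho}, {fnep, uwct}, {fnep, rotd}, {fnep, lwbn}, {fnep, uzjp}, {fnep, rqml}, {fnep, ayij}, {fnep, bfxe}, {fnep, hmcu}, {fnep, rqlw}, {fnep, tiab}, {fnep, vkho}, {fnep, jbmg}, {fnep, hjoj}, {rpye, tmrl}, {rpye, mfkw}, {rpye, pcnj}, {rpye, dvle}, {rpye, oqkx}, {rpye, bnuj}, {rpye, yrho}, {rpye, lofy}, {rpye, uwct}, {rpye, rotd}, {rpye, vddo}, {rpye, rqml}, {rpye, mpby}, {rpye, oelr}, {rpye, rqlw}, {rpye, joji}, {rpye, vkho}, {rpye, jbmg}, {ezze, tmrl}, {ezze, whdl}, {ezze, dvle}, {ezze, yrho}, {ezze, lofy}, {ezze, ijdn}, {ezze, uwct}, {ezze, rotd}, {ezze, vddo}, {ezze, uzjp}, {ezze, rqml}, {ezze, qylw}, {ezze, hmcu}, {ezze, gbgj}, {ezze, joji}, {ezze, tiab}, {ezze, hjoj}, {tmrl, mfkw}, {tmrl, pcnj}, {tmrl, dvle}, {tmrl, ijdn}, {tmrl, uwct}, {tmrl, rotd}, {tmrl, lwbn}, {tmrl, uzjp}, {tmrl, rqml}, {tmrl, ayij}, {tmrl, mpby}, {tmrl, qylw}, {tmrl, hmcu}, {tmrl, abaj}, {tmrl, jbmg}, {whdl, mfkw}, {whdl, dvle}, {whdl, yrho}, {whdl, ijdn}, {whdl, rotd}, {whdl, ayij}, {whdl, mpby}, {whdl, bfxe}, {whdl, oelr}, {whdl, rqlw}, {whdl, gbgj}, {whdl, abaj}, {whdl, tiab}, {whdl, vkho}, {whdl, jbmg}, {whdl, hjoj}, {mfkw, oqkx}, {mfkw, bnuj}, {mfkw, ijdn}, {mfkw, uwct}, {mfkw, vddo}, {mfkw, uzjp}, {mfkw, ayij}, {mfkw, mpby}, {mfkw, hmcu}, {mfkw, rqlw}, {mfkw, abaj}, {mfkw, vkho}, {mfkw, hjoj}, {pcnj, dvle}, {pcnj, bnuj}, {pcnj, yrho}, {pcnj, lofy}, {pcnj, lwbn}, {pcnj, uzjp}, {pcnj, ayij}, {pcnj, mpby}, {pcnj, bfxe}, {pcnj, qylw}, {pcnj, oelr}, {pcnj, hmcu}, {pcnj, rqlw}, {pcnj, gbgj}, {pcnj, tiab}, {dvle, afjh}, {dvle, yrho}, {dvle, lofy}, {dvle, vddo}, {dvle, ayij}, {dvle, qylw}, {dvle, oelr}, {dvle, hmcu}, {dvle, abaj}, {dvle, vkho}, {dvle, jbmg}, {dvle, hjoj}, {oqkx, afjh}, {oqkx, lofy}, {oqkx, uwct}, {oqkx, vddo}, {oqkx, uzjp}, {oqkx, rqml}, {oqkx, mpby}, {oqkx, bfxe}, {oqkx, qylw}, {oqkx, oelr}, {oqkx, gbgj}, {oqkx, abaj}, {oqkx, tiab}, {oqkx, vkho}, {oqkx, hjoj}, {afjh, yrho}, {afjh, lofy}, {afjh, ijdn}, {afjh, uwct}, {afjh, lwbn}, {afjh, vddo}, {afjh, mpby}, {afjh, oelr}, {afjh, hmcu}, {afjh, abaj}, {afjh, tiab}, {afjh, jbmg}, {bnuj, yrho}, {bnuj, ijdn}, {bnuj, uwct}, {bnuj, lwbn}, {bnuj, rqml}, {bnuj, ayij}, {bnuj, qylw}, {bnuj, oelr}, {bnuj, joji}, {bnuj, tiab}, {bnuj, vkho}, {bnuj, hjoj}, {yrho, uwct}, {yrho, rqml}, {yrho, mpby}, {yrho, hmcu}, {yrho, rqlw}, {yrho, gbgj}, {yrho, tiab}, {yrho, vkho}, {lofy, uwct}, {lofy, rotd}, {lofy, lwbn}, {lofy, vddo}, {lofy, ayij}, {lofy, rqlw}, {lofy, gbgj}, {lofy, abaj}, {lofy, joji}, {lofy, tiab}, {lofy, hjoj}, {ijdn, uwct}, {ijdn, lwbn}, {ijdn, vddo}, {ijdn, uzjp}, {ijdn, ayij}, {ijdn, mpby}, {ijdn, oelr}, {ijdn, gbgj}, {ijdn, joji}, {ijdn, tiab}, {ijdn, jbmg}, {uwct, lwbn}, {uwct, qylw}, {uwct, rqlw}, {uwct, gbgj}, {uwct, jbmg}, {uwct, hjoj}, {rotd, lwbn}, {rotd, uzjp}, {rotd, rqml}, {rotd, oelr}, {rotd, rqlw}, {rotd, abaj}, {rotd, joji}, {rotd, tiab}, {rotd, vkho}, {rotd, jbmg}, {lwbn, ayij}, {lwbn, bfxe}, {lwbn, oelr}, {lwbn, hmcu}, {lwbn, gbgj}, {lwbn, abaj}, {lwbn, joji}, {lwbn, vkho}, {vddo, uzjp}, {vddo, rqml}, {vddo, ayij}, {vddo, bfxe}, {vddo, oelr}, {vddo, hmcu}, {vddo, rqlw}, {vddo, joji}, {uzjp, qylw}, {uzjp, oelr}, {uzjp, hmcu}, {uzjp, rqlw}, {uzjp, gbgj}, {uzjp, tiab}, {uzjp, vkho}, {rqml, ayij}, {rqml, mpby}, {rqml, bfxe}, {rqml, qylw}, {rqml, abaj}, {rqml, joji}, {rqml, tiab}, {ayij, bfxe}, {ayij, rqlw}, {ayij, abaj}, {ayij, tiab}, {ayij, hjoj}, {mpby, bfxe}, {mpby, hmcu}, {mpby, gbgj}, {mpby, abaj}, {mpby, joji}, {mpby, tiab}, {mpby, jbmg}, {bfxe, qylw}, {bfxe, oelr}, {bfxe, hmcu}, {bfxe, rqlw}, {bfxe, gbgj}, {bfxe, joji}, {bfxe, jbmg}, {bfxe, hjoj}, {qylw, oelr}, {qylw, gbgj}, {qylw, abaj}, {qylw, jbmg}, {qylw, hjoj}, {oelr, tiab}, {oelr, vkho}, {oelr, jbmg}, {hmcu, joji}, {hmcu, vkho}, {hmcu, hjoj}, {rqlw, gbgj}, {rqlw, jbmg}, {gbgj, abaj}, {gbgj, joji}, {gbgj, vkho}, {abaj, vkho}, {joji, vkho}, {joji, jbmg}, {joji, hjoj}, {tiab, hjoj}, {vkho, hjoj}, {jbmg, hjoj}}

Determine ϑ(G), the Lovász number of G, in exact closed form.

sqrt(37)

N(bnuj) = {ysfu, jwrm, sgev, rpye, mfkw, pcnj, yrho, ijdn, uwct, lwbn, rqml, ayij, qylw, oelr, joji, tiab, vkho, hjoj}, |N(bnuj)| = 18.
Vertex joji has 18 neighbors: ysfu, jwrm, rpye, ezze, bnuj, lofy, ijdn, rotd, lwbn, vddo, rqml, mpby, bfxe, hmcu, gbgj, vkho, jbmg, hjoj.
Vertex qylw has 18 neighbors: ysfu, jwrm, sgev, ezze, tmrl, pcnj, dvle, oqkx, bnuj, uwct, uzjp, rqml, bfxe, oelr, gbgj, abaj, jbmg, hjoj.
Vertex bfxe has 18 neighbors: sgev, fnep, whdl, pcnj, oqkx, lwbn, vddo, rqml, ayij, mpby, qylw, oelr, hmcu, rqlw, gbgj, joji, jbmg, hjoj.
37-vertex 18-regular graph: Paley(37): SR with (k,λ,μ)=(18,8,9).
A has 3 distinct eigenvalues ≈ [18.0, 2.54138, -3.54138].
ϑ = −N·λ_min/(λ_max−λ_min) = −37·(-sqrt(37)/2 - 1/2)/(18−(-sqrt(37)/2 - 1/2)) = sqrt(37).
≈ 6.0828 (to 4 d.p.).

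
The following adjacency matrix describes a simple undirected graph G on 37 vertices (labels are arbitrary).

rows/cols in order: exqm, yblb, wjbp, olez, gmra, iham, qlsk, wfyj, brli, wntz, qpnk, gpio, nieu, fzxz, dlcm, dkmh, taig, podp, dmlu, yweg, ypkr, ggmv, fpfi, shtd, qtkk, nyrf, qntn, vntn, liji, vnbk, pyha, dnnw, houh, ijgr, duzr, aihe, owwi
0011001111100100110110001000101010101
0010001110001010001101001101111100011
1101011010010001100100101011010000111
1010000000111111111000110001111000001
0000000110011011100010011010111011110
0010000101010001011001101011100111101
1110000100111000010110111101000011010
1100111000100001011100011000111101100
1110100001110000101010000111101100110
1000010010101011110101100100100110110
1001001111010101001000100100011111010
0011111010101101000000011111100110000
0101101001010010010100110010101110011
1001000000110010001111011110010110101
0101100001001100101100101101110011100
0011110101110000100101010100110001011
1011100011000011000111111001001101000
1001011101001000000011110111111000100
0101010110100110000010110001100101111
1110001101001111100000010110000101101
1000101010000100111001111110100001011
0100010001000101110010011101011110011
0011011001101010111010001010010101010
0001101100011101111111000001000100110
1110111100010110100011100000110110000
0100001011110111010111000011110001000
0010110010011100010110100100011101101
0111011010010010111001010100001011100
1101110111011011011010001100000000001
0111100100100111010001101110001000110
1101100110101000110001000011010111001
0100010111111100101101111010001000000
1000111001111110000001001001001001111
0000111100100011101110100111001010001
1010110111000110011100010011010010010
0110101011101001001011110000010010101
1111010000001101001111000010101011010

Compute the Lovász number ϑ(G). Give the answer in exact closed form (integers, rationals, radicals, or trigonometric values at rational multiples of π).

sqrt(37)

Vertex shtd has 18 neighbors: olez, gmra, qlsk, wfyj, gpio, nieu, fzxz, dkmh, taig, podp, dmlu, yweg, ypkr, ggmv, vntn, dnnw, duzr, aihe.
Vertex taig has 18 neighbors: exqm, wjbp, olez, gmra, brli, wntz, dlcm, dkmh, yweg, ypkr, ggmv, fpfi, shtd, qtkk, vntn, pyha, dnnw, ijgr.
N(aihe) = {yblb, wjbp, gmra, qlsk, brli, wntz, qpnk, nieu, dkmh, dmlu, ypkr, ggmv, fpfi, shtd, vnbk, houh, duzr, owwi}, |N(aihe)| = 18.
deg(brli) = 18; N(brli) = {exqm, yblb, wjbp, gmra, wntz, qpnk, gpio, taig, dmlu, ypkr, nyrf, qntn, vntn, liji, pyha, dnnw, duzr, aihe}.
deg(v) = 18 for all v (|V|=37); Paley(37): SR with (k,λ,μ)=(18,8,9).
spec(A) ≈ [18.0, 2.5414, -3.5414] (distinct, 4 d.p.).
−37·(-sqrt(37)/2 - 1/2) / ((18)−(-sqrt(37)/2 - 1/2)) = sqrt(37) = ϑ(G).
Numerically 6.0827625.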